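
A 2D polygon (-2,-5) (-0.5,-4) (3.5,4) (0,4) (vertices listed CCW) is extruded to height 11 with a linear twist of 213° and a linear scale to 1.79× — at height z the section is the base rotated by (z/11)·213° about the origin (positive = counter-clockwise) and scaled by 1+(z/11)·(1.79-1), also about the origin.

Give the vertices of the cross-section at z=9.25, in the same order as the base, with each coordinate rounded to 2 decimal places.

t = z/height = 9.25/11 = 0.840909
s = 1 + (scale-1)·z/height = 1 + (1.79-1)·9.25/11 = 1.664318
θ = twist·z/height = 213°·9.25/11 = 179.1136° = 3.126123 rad
cos θ = -0.999880, sin θ = 0.015469 (intermediates below are computed at full precision and shown rounded to 5 d.p.)
v1: (-2,-5) → rotate → (2.07711,4.96846) → ×s → (3.45697,8.26910) → (3.46,8.27)
v2: (-0.5,-4) → rotate → (0.56182,3.99179) → ×s → (0.93504,6.64360) → (0.94,6.64)
v3: (3.5,4) → rotate → (-3.56146,-3.94538) → ×s → (-5.92740,-6.56637) → (-5.93,-6.57)
v4: (0,4) → rotate → (-0.06188,-3.99952) → ×s → (-0.10298,-6.65648) → (-0.10,-6.66)

Cross-section at z=9.25: (3.46,8.27) (0.94,6.64) (-5.93,-6.57) (-0.10,-6.66)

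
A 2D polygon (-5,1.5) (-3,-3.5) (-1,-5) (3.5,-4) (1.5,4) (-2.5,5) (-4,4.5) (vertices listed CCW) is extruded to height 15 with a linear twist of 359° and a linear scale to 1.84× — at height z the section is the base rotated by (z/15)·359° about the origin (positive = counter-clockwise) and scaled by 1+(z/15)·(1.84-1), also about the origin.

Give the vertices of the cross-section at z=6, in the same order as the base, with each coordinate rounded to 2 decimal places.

Cross-section at z=6: (4.19,-5.58) (6.00,1.39) (5.04,4.58) (-0.59,7.08) (-4.78,-3.11) (-1.28,-7.36) (0.73,-8.01)

t = z/height = 6/15 = 0.4
s = 1 + (scale-1)·z/height = 1 + (1.84-1)·6/15 = 1.336000
θ = twist·z/height = 359°·6/15 = 143.6000° = 2.506293 rad
cos θ = -0.804894, sin θ = 0.593419 (intermediates below are computed at full precision and shown rounded to 5 d.p.)
v1: (-5,1.5) → rotate → (3.13434,-4.17444) → ×s → (4.18748,-5.57705) → (4.19,-5.58)
v2: (-3,-3.5) → rotate → (4.49165,1.03687) → ×s → (6.00084,1.38526) → (6.00,1.39)
v3: (-1,-5) → rotate → (3.77199,3.43105) → ×s → (5.03938,4.58388) → (5.04,4.58)
v4: (3.5,-4) → rotate → (-0.44345,5.29654) → ×s → (-0.59245,7.07618) → (-0.59,7.08)
v5: (1.5,4) → rotate → (-3.58102,-2.32945) → ×s → (-4.78424,-3.11214) → (-4.78,-3.11)
v6: (-2.5,5) → rotate → (-0.95486,-5.50802) → ×s → (-1.27569,-7.35871) → (-1.28,-7.36)
v7: (-4,4.5) → rotate → (0.54919,-5.99570) → ×s → (0.73372,-8.01025) → (0.73,-8.01)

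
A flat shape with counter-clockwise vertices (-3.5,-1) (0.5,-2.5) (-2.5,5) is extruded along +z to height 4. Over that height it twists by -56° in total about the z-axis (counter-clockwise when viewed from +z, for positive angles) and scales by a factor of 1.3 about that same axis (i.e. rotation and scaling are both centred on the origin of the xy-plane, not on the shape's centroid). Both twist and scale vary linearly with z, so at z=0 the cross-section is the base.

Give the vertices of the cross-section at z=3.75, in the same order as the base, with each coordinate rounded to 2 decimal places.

t = z/height = 3.75/4 = 0.9375
s = 1 + (scale-1)·z/height = 1 + (1.3-1)·3.75/4 = 1.281250
θ = twist·z/height = -56°·3.75/4 = -52.5000° = -0.916298 rad
cos θ = 0.608761, sin θ = -0.793353 (intermediates below are computed at full precision and shown rounded to 5 d.p.)
v1: (-3.5,-1) → rotate → (-2.92402,2.16798) → ×s → (-3.74640,2.77772) → (-3.75,2.78)
v2: (0.5,-2.5) → rotate → (-1.67900,-1.91858) → ×s → (-2.15122,-2.45818) → (-2.15,-2.46)
v3: (-2.5,5) → rotate → (2.44486,5.02719) → ×s → (3.13248,6.44109) → (3.13,6.44)

Cross-section at z=3.75: (-3.75,2.78) (-2.15,-2.46) (3.13,6.44)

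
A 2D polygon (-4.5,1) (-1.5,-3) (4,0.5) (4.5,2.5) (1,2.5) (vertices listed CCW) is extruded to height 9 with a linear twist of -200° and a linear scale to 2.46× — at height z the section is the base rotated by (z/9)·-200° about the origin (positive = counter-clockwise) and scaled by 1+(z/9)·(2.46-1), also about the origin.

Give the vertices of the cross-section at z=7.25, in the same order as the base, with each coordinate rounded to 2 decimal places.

t = z/height = 7.25/9 = 0.805556
s = 1 + (scale-1)·z/height = 1 + (2.46-1)·7.25/9 = 2.176111
θ = twist·z/height = -200°·7.25/9 = -161.1111° = -2.811919 rad
cos θ = -0.946148, sin θ = -0.323734 (intermediates below are computed at full precision and shown rounded to 5 d.p.)
v1: (-4.5,1) → rotate → (4.58140,0.51065) → ×s → (9.96964,1.11124) → (9.97,1.11)
v2: (-1.5,-3) → rotate → (0.44802,3.32405) → ×s → (0.97494,7.23349) → (0.97,7.23)
v3: (4,0.5) → rotate → (-3.62273,-1.76801) → ×s → (-7.88345,-3.84739) → (-7.88,-3.85)
v4: (4.5,2.5) → rotate → (-3.44833,-3.82217) → ×s → (-7.50395,-8.31747) → (-7.50,-8.32)
v5: (1,2.5) → rotate → (-0.13681,-2.68910) → ×s → (-0.29772,-5.85179) → (-0.30,-5.85)

Cross-section at z=7.25: (9.97,1.11) (0.97,7.23) (-7.88,-3.85) (-7.50,-8.32) (-0.30,-5.85)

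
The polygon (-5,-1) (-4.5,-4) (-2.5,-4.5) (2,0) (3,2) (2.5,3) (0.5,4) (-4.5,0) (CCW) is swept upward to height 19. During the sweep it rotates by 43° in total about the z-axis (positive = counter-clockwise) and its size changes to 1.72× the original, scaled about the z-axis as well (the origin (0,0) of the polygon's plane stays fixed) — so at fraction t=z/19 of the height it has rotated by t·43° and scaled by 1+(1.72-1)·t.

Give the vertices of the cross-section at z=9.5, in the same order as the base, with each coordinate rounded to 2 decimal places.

t = z/height = 9.5/19 = 0.5
s = 1 + (scale-1)·z/height = 1 + (1.72-1)·9.5/19 = 1.360000
θ = twist·z/height = 43°·9.5/19 = 21.5000° = 0.375246 rad
cos θ = 0.930418, sin θ = 0.366501 (intermediates below are computed at full precision and shown rounded to 5 d.p.)
v1: (-5,-1) → rotate → (-4.28559,-2.76292) → ×s → (-5.82840,-3.75758) → (-5.83,-3.76)
v2: (-4.5,-4) → rotate → (-2.72087,-5.37093) → ×s → (-3.70039,-7.30446) → (-3.70,-7.30)
v3: (-2.5,-4.5) → rotate → (-0.67679,-5.10313) → ×s → (-0.92043,-6.94026) → (-0.92,-6.94)
v4: (2,0) → rotate → (1.86084,0.73300) → ×s → (2.53074,0.99688) → (2.53,1.00)
v5: (3,2) → rotate → (2.05825,2.96034) → ×s → (2.79922,4.02606) → (2.80,4.03)
v6: (2.5,3) → rotate → (1.22654,3.70751) → ×s → (1.66809,5.04221) → (1.67,5.04)
v7: (0.5,4) → rotate → (-1.00080,3.90492) → ×s → (-1.36108,5.31069) → (-1.36,5.31)
v8: (-4.5,0) → rotate → (-4.18688,-1.64926) → ×s → (-5.69416,-2.24299) → (-5.69,-2.24)

Cross-section at z=9.5: (-5.83,-3.76) (-3.70,-7.30) (-0.92,-6.94) (2.53,1.00) (2.80,4.03) (1.67,5.04) (-1.36,5.31) (-5.69,-2.24)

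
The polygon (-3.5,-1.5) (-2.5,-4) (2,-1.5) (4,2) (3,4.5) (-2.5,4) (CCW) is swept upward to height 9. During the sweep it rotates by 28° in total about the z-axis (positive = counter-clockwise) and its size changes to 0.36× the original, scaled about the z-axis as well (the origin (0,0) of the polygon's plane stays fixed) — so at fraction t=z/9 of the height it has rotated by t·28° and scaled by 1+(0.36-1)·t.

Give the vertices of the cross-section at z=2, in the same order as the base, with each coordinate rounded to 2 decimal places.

t = z/height = 2/9 = 0.222222
s = 1 + (scale-1)·z/height = 1 + (0.36-1)·2/9 = 0.857778
θ = twist·z/height = 28°·2/9 = 6.2222° = 0.108598 rad
cos θ = 0.994109, sin θ = 0.108385 (intermediates below are computed at full precision and shown rounded to 5 d.p.)
v1: (-3.5,-1.5) → rotate → (-3.31680,-1.87051) → ×s → (-2.84508,-1.60448) → (-2.85,-1.60)
v2: (-2.5,-4) → rotate → (-2.05173,-4.24740) → ×s → (-1.75993,-3.64332) → (-1.76,-3.64)
v3: (2,-1.5) → rotate → (2.15080,-1.27439) → ×s → (1.84490,-1.09315) → (1.84,-1.09)
v4: (4,2) → rotate → (3.75967,2.42176) → ×s → (3.22496,2.07733) → (3.22,2.08)
v5: (3,4.5) → rotate → (2.49459,4.79865) → ×s → (2.13981,4.11617) → (2.14,4.12)
v6: (-2.5,4) → rotate → (-2.91881,3.70547) → ×s → (-2.50369,3.17847) → (-2.50,3.18)

Cross-section at z=2: (-2.85,-1.60) (-1.76,-3.64) (1.84,-1.09) (3.22,2.08) (2.14,4.12) (-2.50,3.18)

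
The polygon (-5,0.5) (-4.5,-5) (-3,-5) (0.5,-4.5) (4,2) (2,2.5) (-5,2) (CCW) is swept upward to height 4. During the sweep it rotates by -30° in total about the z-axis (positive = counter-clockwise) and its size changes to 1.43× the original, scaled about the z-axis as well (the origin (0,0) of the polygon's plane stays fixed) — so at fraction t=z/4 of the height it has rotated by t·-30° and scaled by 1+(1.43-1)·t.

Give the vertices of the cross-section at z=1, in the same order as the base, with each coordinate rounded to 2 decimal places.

Cross-section at z=1: (-5.42,1.27) (-5.66,-4.84) (-4.02,-5.06) (-0.10,-5.01) (4.68,1.62) (2.56,2.46) (-5.20,2.92)

t = z/height = 1/4 = 0.25
s = 1 + (scale-1)·z/height = 1 + (1.43-1)·1/4 = 1.107500
θ = twist·z/height = -30°·1/4 = -7.5000° = -0.130900 rad
cos θ = 0.991445, sin θ = -0.130526 (intermediates below are computed at full precision and shown rounded to 5 d.p.)
v1: (-5,0.5) → rotate → (-4.89196,1.14835) → ×s → (-5.41785,1.27180) → (-5.42,1.27)
v2: (-4.5,-5) → rotate → (-5.11413,-4.36986) → ×s → (-5.66390,-4.83962) → (-5.66,-4.84)
v3: (-3,-5) → rotate → (-3.62697,-4.56565) → ×s → (-4.01686,-5.05645) → (-4.02,-5.06)
v4: (0.5,-4.5) → rotate → (-0.09165,-4.52676) → ×s → (-0.10150,-5.01339) → (-0.10,-5.01)
v5: (4,2) → rotate → (4.22683,1.46078) → ×s → (4.68122,1.61782) → (4.68,1.62)
v6: (2,2.5) → rotate → (2.30921,2.21756) → ×s → (2.55744,2.45595) → (2.56,2.46)
v7: (-5,2) → rotate → (-4.69617,2.63552) → ×s → (-5.20101,2.91884) → (-5.20,2.92)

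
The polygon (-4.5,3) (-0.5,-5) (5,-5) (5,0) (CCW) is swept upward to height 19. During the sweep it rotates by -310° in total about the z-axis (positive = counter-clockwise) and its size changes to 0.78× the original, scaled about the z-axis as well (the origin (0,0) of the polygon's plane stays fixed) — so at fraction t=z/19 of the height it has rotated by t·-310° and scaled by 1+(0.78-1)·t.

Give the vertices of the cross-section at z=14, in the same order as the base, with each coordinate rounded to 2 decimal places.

t = z/height = 14/19 = 0.736842
s = 1 + (scale-1)·z/height = 1 + (0.78-1)·14/19 = 0.837895
θ = twist·z/height = -310°·14/19 = -228.4211° = -3.986699 rad
cos θ = -0.663651, sin θ = 0.748042 (intermediates below are computed at full precision and shown rounded to 5 d.p.)
v1: (-4.5,3) → rotate → (0.74231,-5.35714) → ×s → (0.62197,-4.48872) → (0.62,-4.49)
v2: (-0.5,-5) → rotate → (4.07204,2.94424) → ×s → (3.41194,2.46696) → (3.41,2.47)
v3: (5,-5) → rotate → (0.42195,7.05847) → ×s → (0.35355,5.91425) → (0.35,5.91)
v4: (5,0) → rotate → (-3.31826,3.74021) → ×s → (-2.78035,3.13390) → (-2.78,3.13)

Cross-section at z=14: (0.62,-4.49) (3.41,2.47) (0.35,5.91) (-2.78,3.13)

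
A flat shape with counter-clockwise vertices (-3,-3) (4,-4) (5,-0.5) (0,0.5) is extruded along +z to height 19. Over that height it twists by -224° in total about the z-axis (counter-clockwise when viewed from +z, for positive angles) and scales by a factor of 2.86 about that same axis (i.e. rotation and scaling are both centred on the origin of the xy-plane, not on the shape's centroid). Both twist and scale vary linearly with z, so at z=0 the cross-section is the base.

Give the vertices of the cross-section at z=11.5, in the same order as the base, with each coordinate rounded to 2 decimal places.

Cross-section at z=11.5: (0.09,9.02) (-12.02,0.12) (-8.34,-6.68) (0.74,-0.76)

t = z/height = 11.5/19 = 0.605263
s = 1 + (scale-1)·z/height = 1 + (2.86-1)·11.5/19 = 2.125789
θ = twist·z/height = -224°·11.5/19 = -135.5789° = -2.366299 rad
cos θ = -0.714216, sin θ = -0.699926 (intermediates below are computed at full precision and shown rounded to 5 d.p.)
v1: (-3,-3) → rotate → (0.04287,4.24242) → ×s → (0.09113,9.01850) → (0.09,9.02)
v2: (4,-4) → rotate → (-5.65657,0.05716) → ×s → (-12.02467,0.12151) → (-12.02,0.12)
v3: (5,-0.5) → rotate → (-3.92104,-3.14252) → ×s → (-8.33531,-6.68034) → (-8.34,-6.68)
v4: (0,0.5) → rotate → (0.34996,-0.35711) → ×s → (0.74395,-0.75914) → (0.74,-0.76)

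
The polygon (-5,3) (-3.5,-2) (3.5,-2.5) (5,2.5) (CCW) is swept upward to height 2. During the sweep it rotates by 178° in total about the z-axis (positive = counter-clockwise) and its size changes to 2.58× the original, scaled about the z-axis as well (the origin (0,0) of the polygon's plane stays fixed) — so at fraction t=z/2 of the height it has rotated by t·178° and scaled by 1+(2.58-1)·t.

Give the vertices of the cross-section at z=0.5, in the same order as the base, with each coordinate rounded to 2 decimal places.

Cross-section at z=0.5: (-7.91,-1.90) (-1.53,-5.41) (5.93,0.93) (2.53,7.38)

t = z/height = 0.5/2 = 0.25
s = 1 + (scale-1)·z/height = 1 + (2.58-1)·0.5/2 = 1.395000
θ = twist·z/height = 178°·0.5/2 = 44.5000° = 0.776672 rad
cos θ = 0.713250, sin θ = 0.700909 (intermediates below are computed at full precision and shown rounded to 5 d.p.)
v1: (-5,3) → rotate → (-5.66898,-1.36479) → ×s → (-7.90823,-1.90389) → (-7.91,-1.90)
v2: (-3.5,-2) → rotate → (-1.09456,-3.87968) → ×s → (-1.52691,-5.41216) → (-1.53,-5.41)
v3: (3.5,-2.5) → rotate → (4.24865,0.67006) → ×s → (5.92687,0.93473) → (5.93,0.93)
v4: (5,2.5) → rotate → (1.81398,5.28767) → ×s → (2.53050,7.37630) → (2.53,7.38)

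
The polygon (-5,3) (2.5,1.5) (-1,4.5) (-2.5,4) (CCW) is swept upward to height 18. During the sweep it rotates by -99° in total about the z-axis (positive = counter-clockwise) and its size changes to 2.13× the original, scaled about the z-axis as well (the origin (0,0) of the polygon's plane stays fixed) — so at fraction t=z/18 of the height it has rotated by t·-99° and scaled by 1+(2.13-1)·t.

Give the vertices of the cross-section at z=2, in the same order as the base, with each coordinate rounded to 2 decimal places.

t = z/height = 2/18 = 0.111111
s = 1 + (scale-1)·z/height = 1 + (2.13-1)·2/18 = 1.125556
θ = twist·z/height = -99°·2/18 = -11.0000° = -0.191986 rad
cos θ = 0.981627, sin θ = -0.190809 (intermediates below are computed at full precision and shown rounded to 5 d.p.)
v1: (-5,3) → rotate → (-4.33571,3.89893) → ×s → (-4.88008,4.38846) → (-4.88,4.39)
v2: (2.5,1.5) → rotate → (2.74028,0.99542) → ×s → (3.08434,1.12040) → (3.08,1.12)
v3: (-1,4.5) → rotate → (-0.12299,4.60813) → ×s → (-0.13843,5.18671) → (-0.14,5.19)
v4: (-2.5,4) → rotate → (-1.69083,4.40353) → ×s → (-1.90313,4.95642) → (-1.90,4.96)

Cross-section at z=2: (-4.88,4.39) (3.08,1.12) (-0.14,5.19) (-1.90,4.96)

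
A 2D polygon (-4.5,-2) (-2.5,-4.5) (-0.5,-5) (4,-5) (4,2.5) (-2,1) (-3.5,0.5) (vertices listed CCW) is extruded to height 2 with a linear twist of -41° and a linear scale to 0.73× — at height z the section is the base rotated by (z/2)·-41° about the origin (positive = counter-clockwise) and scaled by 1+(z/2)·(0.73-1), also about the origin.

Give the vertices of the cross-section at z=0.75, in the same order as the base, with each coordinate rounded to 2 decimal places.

Cross-section at z=0.75: (-4.38,-0.66) (-3.24,-3.30) (-1.62,-4.21) (2.27,-5.29) (4.06,1.21) (-1.49,1.34) (-2.91,1.27)

t = z/height = 0.75/2 = 0.375
s = 1 + (scale-1)·z/height = 1 + (0.73-1)·0.75/2 = 0.898750
θ = twist·z/height = -41°·0.75/2 = -15.3750° = -0.268344 rad
cos θ = 0.964211, sin θ = -0.265135 (intermediates below are computed at full precision and shown rounded to 5 d.p.)
v1: (-4.5,-2) → rotate → (-4.86922,-0.73531) → ×s → (-4.37621,-0.66086) → (-4.38,-0.66)
v2: (-2.5,-4.5) → rotate → (-3.60364,-3.67611) → ×s → (-3.23877,-3.30391) → (-3.24,-3.30)
v3: (-0.5,-5) → rotate → (-1.80778,-4.68849) → ×s → (-1.62474,-4.21378) → (-1.62,-4.21)
v4: (4,-5) → rotate → (2.53117,-5.88160) → ×s → (2.27489,-5.28609) → (2.27,-5.29)
v5: (4,2.5) → rotate → (4.51968,1.34999) → ×s → (4.06207,1.21330) → (4.06,1.21)
v6: (-2,1) → rotate → (-1.66329,1.49448) → ×s → (-1.49488,1.34317) → (-1.49,1.34)
v7: (-3.5,0.5) → rotate → (-3.24217,1.41008) → ×s → (-2.91390,1.26731) → (-2.91,1.27)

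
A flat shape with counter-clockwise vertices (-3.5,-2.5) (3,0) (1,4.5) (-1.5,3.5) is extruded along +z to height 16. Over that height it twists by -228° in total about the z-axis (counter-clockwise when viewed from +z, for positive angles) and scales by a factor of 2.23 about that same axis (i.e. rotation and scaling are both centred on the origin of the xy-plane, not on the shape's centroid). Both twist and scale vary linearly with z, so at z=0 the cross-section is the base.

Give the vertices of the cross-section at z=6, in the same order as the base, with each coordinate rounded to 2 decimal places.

Cross-section at z=6: (-4.04,4.81) (0.34,-4.37) (6.67,-0.94) (4.93,2.59)

t = z/height = 6/16 = 0.375
s = 1 + (scale-1)·z/height = 1 + (2.23-1)·6/16 = 1.461250
θ = twist·z/height = -228°·6/16 = -85.5000° = -1.492257 rad
cos θ = 0.078459, sin θ = -0.996917 (intermediates below are computed at full precision and shown rounded to 5 d.p.)
v1: (-3.5,-2.5) → rotate → (-2.76690,3.29306) → ×s → (-4.04313,4.81199) → (-4.04,4.81)
v2: (3,0) → rotate → (0.23538,-2.99075) → ×s → (0.34395,-4.37024) → (0.34,-4.37)
v3: (1,4.5) → rotate → (4.56459,-0.64385) → ×s → (6.67000,-0.94083) → (6.67,-0.94)
v4: (-1.5,3.5) → rotate → (3.37152,1.76998) → ×s → (4.92664,2.58639) → (4.93,2.59)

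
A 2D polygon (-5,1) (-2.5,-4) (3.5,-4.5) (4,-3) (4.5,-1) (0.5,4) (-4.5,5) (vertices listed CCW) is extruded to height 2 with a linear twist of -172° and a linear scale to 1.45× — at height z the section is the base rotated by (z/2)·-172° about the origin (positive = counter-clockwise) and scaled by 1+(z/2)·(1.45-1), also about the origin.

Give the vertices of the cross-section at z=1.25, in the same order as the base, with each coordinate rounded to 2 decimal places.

t = z/height = 1.25/2 = 0.625
s = 1 + (scale-1)·z/height = 1 + (1.45-1)·1.25/2 = 1.281250
θ = twist·z/height = -172°·1.25/2 = -107.5000° = -1.876229 rad
cos θ = -0.300706, sin θ = -0.953717 (intermediates below are computed at full precision and shown rounded to 5 d.p.)
v1: (-5,1) → rotate → (2.45725,4.46788) → ×s → (3.14835,5.72447) → (3.15,5.72)
v2: (-2.5,-4) → rotate → (-3.06310,3.58712) → ×s → (-3.92460,4.59599) → (-3.92,4.60)
v3: (3.5,-4.5) → rotate → (-5.34420,-1.98483) → ×s → (-6.84725,-2.54307) → (-6.85,-2.54)
v4: (4,-3) → rotate → (-4.06397,-2.91275) → ×s → (-5.20697,-3.73196) → (-5.21,-3.73)
v5: (4.5,-1) → rotate → (-2.30689,-3.99102) → ×s → (-2.95571,-5.11349) → (-2.96,-5.11)
v6: (0.5,4) → rotate → (3.66451,-1.67968) → ×s → (4.69516,-2.15209) → (4.70,-2.15)
v7: (-4.5,5) → rotate → (6.12176,2.78820) → ×s → (7.84351,3.57238) → (7.84,3.57)

Cross-section at z=1.25: (3.15,5.72) (-3.92,4.60) (-6.85,-2.54) (-5.21,-3.73) (-2.96,-5.11) (4.70,-2.15) (7.84,3.57)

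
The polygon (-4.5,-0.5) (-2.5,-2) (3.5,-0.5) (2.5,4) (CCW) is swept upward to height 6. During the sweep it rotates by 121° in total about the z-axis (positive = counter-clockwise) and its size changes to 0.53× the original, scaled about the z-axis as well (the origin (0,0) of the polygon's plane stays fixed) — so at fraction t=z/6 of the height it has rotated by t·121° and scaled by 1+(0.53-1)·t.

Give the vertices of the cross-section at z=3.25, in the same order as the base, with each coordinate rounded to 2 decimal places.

Cross-section at z=3.25: (-1.05,-3.21) (0.59,-2.31) (1.42,2.22) (-1.94,2.93)

t = z/height = 3.25/6 = 0.541667
s = 1 + (scale-1)·z/height = 1 + (0.53-1)·3.25/6 = 0.745417
θ = twist·z/height = 121°·3.25/6 = 65.5417° = 1.143918 rad
cos θ = 0.414031, sin θ = 0.910263 (intermediates below are computed at full precision and shown rounded to 5 d.p.)
v1: (-4.5,-0.5) → rotate → (-1.40801,-4.30320) → ×s → (-1.04955,-3.20768) → (-1.05,-3.21)
v2: (-2.5,-2) → rotate → (0.78545,-3.10372) → ×s → (0.58549,-2.31356) → (0.59,-2.31)
v3: (3.5,-0.5) → rotate → (1.90424,2.97890) → ×s → (1.41945,2.22052) → (1.42,2.22)
v4: (2.5,4) → rotate → (-2.60597,3.93178) → ×s → (-1.94253,2.93082) → (-1.94,2.93)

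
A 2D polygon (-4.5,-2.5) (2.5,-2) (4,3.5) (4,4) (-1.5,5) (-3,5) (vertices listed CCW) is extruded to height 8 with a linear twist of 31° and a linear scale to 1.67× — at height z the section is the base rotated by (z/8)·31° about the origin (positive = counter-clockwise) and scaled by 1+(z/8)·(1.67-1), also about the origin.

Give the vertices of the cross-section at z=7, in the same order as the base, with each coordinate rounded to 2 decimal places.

Cross-section at z=7: (-4.54,-6.78) (4.98,-1.02) (3.12,7.83) (2.75,8.54) (-5.73,5.97) (-7.85,4.89)

t = z/height = 7/8 = 0.875
s = 1 + (scale-1)·z/height = 1 + (1.67-1)·7/8 = 1.586250
θ = twist·z/height = 31°·7/8 = 27.1250° = 0.473421 rad
cos θ = 0.890014, sin θ = 0.455933 (intermediates below are computed at full precision and shown rounded to 5 d.p.)
v1: (-4.5,-2.5) → rotate → (-2.86523,-4.27673) → ×s → (-4.54497,-6.78397) → (-4.54,-6.78)
v2: (2.5,-2) → rotate → (3.13690,-0.64019) → ×s → (4.97591,-1.01551) → (4.98,-1.02)
v3: (4,3.5) → rotate → (1.96429,4.93878) → ×s → (3.11585,7.83414) → (3.12,7.83)
v4: (4,4) → rotate → (1.73632,5.38379) → ×s → (2.75424,8.54004) → (2.75,8.54)
v5: (-1.5,5) → rotate → (-3.61469,3.76617) → ×s → (-5.73380,5.97409) → (-5.73,5.97)
v6: (-3,5) → rotate → (-4.94971,3.08227) → ×s → (-7.85147,4.88925) → (-7.85,4.89)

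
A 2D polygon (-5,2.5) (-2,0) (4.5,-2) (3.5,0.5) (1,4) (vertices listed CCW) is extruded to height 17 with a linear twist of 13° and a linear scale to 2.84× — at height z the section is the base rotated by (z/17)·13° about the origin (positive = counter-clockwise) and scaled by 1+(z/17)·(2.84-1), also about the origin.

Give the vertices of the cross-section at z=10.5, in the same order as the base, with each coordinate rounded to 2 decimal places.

t = z/height = 10.5/17 = 0.617647
s = 1 + (scale-1)·z/height = 1 + (2.84-1)·10.5/17 = 2.136471
θ = twist·z/height = 13°·10.5/17 = 8.0294° = 0.140140 rad
cos θ = 0.990196, sin θ = 0.139681 (intermediates below are computed at full precision and shown rounded to 5 d.p.)
v1: (-5,2.5) → rotate → (-5.30019,1.77708) → ×s → (-11.32369,3.79669) → (-11.32,3.80)
v2: (-2,0) → rotate → (-1.98039,-0.27936) → ×s → (-4.23105,-0.59685) → (-4.23,-0.60)
v3: (4.5,-2) → rotate → (4.73525,-1.35183) → ×s → (10.11672,-2.88814) → (10.12,-2.89)
v4: (3.5,0.5) → rotate → (3.39585,0.98398) → ×s → (7.25513,2.10225) → (7.26,2.10)
v5: (1,4) → rotate → (0.43147,4.10047) → ×s → (0.92182,8.76053) → (0.92,8.76)

Cross-section at z=10.5: (-11.32,3.80) (-4.23,-0.60) (10.12,-2.89) (7.26,2.10) (0.92,8.76)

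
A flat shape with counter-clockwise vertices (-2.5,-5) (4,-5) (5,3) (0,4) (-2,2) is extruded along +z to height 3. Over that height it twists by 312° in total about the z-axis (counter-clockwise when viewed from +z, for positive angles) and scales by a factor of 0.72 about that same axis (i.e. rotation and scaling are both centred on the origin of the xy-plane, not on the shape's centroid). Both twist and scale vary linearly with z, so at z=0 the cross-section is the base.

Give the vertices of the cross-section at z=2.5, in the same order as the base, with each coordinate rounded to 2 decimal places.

t = z/height = 2.5/3 = 0.833333
s = 1 + (scale-1)·z/height = 1 + (0.72-1)·2.5/3 = 0.766667
θ = twist·z/height = 312°·2.5/3 = 260.0000° = 4.537856 rad
cos θ = -0.173648, sin θ = -0.984808 (intermediates below are computed at full precision and shown rounded to 5 d.p.)
v1: (-2.5,-5) → rotate → (-4.48992,3.33026) → ×s → (-3.44227,2.55320) → (-3.44,2.55)
v2: (4,-5) → rotate → (-5.61863,-3.07099) → ×s → (-4.30762,-2.35443) → (-4.31,-2.35)
v3: (5,3) → rotate → (2.08618,-5.44498) → ×s → (1.59941,-4.17449) → (1.60,-4.17)
v4: (0,4) → rotate → (3.93923,-0.69459) → ×s → (3.02008,-0.53252) → (3.02,-0.53)
v5: (-2,2) → rotate → (2.31691,1.62232) → ×s → (1.77630,1.24378) → (1.78,1.24)

Cross-section at z=2.5: (-3.44,2.55) (-4.31,-2.35) (1.60,-4.17) (3.02,-0.53) (1.78,1.24)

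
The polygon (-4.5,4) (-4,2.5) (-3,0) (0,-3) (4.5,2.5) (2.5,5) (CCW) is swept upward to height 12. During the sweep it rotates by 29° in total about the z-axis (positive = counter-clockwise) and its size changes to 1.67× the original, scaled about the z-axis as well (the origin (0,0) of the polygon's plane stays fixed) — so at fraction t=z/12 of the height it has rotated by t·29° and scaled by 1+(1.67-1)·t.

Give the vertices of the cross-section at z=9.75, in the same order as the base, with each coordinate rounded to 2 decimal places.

t = z/height = 9.75/12 = 0.8125
s = 1 + (scale-1)·z/height = 1 + (1.67-1)·9.75/12 = 1.544375
θ = twist·z/height = 29°·9.75/12 = 23.5625° = 0.411243 rad
cos θ = 0.916625, sin θ = 0.399749 (intermediates below are computed at full precision and shown rounded to 5 d.p.)
v1: (-4.5,4) → rotate → (-5.72381,1.86763) → ×s → (-8.83970,2.88432) → (-8.84,2.88)
v2: (-4,2.5) → rotate → (-4.66587,0.69256) → ×s → (-7.20585,1.06958) → (-7.21,1.07)
v3: (-3,0) → rotate → (-2.74987,-1.19925) → ×s → (-4.24684,-1.85209) → (-4.25,-1.85)
v4: (0,-3) → rotate → (1.19925,-2.74987) → ×s → (1.85209,-4.24684) → (1.85,-4.25)
v5: (4.5,2.5) → rotate → (3.12544,4.09043) → ×s → (4.82685,6.31716) → (4.83,6.32)
v6: (2.5,5) → rotate → (0.29282,5.58250) → ×s → (0.45222,8.62147) → (0.45,8.62)

Cross-section at z=9.75: (-8.84,2.88) (-7.21,1.07) (-4.25,-1.85) (1.85,-4.25) (4.83,6.32) (0.45,8.62)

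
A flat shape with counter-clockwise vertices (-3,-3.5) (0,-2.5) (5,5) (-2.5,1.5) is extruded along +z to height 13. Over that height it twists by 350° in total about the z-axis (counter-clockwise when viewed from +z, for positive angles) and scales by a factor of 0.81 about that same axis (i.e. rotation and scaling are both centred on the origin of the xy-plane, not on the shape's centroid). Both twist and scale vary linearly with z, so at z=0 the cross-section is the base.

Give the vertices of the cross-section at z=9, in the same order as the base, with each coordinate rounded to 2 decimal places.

Cross-section at z=9: (-1.48,3.72) (-1.92,1.01) (1.83,-5.86) (2.16,1.32)

t = z/height = 9/13 = 0.692308
s = 1 + (scale-1)·z/height = 1 + (0.81-1)·9/13 = 0.868462
θ = twist·z/height = 350°·9/13 = 242.3077° = 4.229067 rad
cos θ = -0.464723, sin θ = -0.885456 (intermediates below are computed at full precision and shown rounded to 5 d.p.)
v1: (-3,-3.5) → rotate → (-1.70493,4.28290) → ×s → (-1.48066,3.71953) → (-1.48,3.72)
v2: (0,-2.5) → rotate → (-2.21364,1.16181) → ×s → (-1.92246,1.00899) → (-1.92,1.01)
v3: (5,5) → rotate → (2.10366,-6.75090) → ×s → (1.82695,-5.86289) → (1.83,-5.86)
v4: (-2.5,1.5) → rotate → (2.48999,1.51656) → ×s → (2.16246,1.31707) → (2.16,1.32)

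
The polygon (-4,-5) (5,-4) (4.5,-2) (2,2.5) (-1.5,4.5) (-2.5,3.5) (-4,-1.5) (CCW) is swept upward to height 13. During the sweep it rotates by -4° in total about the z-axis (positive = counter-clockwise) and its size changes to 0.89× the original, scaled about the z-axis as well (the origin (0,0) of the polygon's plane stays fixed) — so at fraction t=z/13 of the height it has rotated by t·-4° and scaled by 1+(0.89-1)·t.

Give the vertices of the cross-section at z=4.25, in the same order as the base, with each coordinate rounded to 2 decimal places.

Cross-section at z=4.25: (-3.97,-4.73) (4.73,-3.97) (4.29,-2.03) (1.98,2.37) (-1.35,4.37) (-2.33,3.43) (-3.89,-1.36)

t = z/height = 4.25/13 = 0.326923
s = 1 + (scale-1)·z/height = 1 + (0.89-1)·4.25/13 = 0.964038
θ = twist·z/height = -4°·4.25/13 = -1.3077° = -0.022824 rad
cos θ = 0.999740, sin θ = -0.022822 (intermediates below are computed at full precision and shown rounded to 5 d.p.)
v1: (-4,-5) → rotate → (-4.11307,-4.90741) → ×s → (-3.96515,-4.73093) → (-3.97,-4.73)
v2: (5,-4) → rotate → (4.90741,-4.11307) → ×s → (4.73093,-3.96515) → (4.73,-3.97)
v3: (4.5,-2) → rotate → (4.45318,-2.10218) → ×s → (4.29304,-2.02658) → (4.29,-2.03)
v4: (2,2.5) → rotate → (2.05653,2.45371) → ×s → (1.98258,2.36547) → (1.98,2.37)
v5: (-1.5,4.5) → rotate → (-1.39691,4.53306) → ×s → (-1.34668,4.37004) → (-1.35,4.37)
v6: (-2.5,3.5) → rotate → (-2.41947,3.55614) → ×s → (-2.33247,3.42826) → (-2.33,3.43)
v7: (-4,-1.5) → rotate → (-4.03319,-1.40832) → ×s → (-3.88815,-1.35768) → (-3.89,-1.36)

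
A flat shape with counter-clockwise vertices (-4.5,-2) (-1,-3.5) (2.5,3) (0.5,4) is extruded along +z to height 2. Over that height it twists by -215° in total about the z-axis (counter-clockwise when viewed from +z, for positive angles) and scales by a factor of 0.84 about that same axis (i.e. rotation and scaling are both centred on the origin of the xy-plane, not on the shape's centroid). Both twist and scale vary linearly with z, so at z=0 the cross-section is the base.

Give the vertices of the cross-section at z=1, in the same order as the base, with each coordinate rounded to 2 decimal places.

t = z/height = 1/2 = 0.5
s = 1 + (scale-1)·z/height = 1 + (0.84-1)·1/2 = 0.920000
θ = twist·z/height = -215°·1/2 = -107.5000° = -1.876229 rad
cos θ = -0.300706, sin θ = -0.953717 (intermediates below are computed at full precision and shown rounded to 5 d.p.)
v1: (-4.5,-2) → rotate → (-0.55426,4.89314) → ×s → (-0.50992,4.50169) → (-0.51,4.50)
v2: (-1,-3.5) → rotate → (-3.03730,2.00619) → ×s → (-2.79432,1.84569) → (-2.79,1.85)
v3: (2.5,3) → rotate → (2.10939,-3.28641) → ×s → (1.94064,-3.02350) → (1.94,-3.02)
v4: (0.5,4) → rotate → (3.66451,-1.67968) → ×s → (3.37135,-1.54531) → (3.37,-1.55)

Cross-section at z=1: (-0.51,4.50) (-2.79,1.85) (1.94,-3.02) (3.37,-1.55)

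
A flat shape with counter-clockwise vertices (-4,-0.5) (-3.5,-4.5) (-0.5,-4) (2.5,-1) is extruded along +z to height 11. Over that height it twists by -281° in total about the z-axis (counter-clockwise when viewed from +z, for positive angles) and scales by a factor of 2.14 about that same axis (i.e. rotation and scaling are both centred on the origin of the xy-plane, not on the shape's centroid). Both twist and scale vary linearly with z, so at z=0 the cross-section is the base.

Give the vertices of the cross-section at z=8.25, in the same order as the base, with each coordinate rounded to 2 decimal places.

Cross-section at z=8.25: (6.85,-3.00) (9.85,3.85) (4.59,5.90) (-3.04,3.97)

t = z/height = 8.25/11 = 0.75
s = 1 + (scale-1)·z/height = 1 + (2.14-1)·8.25/11 = 1.855000
θ = twist·z/height = -281°·8.25/11 = -210.7500° = -3.678281 rad
cos θ = -0.859406, sin θ = 0.511293 (intermediates below are computed at full precision and shown rounded to 5 d.p.)
v1: (-4,-0.5) → rotate → (3.69327,-1.61547) → ×s → (6.85102,-2.99670) → (6.85,-3.00)
v2: (-3.5,-4.5) → rotate → (5.30874,2.07780) → ×s → (9.84772,3.85432) → (9.85,3.85)
v3: (-0.5,-4) → rotate → (2.47488,3.18198) → ×s → (4.59089,5.90257) → (4.59,5.90)
v4: (2.5,-1) → rotate → (-1.63722,2.13764) → ×s → (-3.03705,3.96532) → (-3.04,3.97)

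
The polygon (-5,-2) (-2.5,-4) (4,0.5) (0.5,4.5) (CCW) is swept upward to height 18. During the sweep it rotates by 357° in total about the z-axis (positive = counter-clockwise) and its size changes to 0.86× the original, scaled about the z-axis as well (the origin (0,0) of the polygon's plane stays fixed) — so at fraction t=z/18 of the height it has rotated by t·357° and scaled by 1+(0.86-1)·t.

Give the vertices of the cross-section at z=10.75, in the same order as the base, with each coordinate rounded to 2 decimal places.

t = z/height = 10.75/18 = 0.597222
s = 1 + (scale-1)·z/height = 1 + (0.86-1)·10.75/18 = 0.916389
θ = twist·z/height = 357°·10.75/18 = 213.2083° = 3.721187 rad
cos θ = -0.836685, sin θ = -0.547685 (intermediates below are computed at full precision and shown rounded to 5 d.p.)
v1: (-5,-2) → rotate → (3.08805,4.41179) → ×s → (2.82986,4.04292) → (2.83,4.04)
v2: (-2.5,-4) → rotate → (-0.09903,4.71595) → ×s → (-0.09075,4.32165) → (-0.09,4.32)
v3: (4,0.5) → rotate → (-3.07290,-2.60908) → ×s → (-2.81597,-2.39093) → (-2.82,-2.39)
v4: (0.5,4.5) → rotate → (2.04624,-4.03892) → ×s → (1.87515,-3.70122) → (1.88,-3.70)

Cross-section at z=10.75: (2.83,4.04) (-0.09,4.32) (-2.82,-2.39) (1.88,-3.70)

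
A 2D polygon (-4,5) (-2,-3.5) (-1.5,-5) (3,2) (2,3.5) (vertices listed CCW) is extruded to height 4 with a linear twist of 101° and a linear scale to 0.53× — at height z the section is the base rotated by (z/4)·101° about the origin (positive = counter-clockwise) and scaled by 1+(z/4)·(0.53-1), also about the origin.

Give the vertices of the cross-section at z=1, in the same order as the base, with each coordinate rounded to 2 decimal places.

Cross-section at z=1: (-5.07,2.49) (-0.28,-3.55) (0.68,-4.56) (1.64,2.73) (0.28,3.55)

t = z/height = 1/4 = 0.25
s = 1 + (scale-1)·z/height = 1 + (0.53-1)·1/4 = 0.882500
θ = twist·z/height = 101°·1/4 = 25.2500° = 0.440696 rad
cos θ = 0.904455, sin θ = 0.426569 (intermediates below are computed at full precision and shown rounded to 5 d.p.)
v1: (-4,5) → rotate → (-5.75066,2.81600) → ×s → (-5.07496,2.48512) → (-5.07,2.49)
v2: (-2,-3.5) → rotate → (-0.31592,-4.01873) → ×s → (-0.27880,-3.54653) → (-0.28,-3.55)
v3: (-1.5,-5) → rotate → (0.77616,-5.16213) → ×s → (0.68496,-4.55558) → (0.68,-4.56)
v4: (3,2) → rotate → (1.86023,3.08862) → ×s → (1.64165,2.72570) → (1.64,2.73)
v5: (2,3.5) → rotate → (0.31592,4.01873) → ×s → (0.27880,3.54653) → (0.28,3.55)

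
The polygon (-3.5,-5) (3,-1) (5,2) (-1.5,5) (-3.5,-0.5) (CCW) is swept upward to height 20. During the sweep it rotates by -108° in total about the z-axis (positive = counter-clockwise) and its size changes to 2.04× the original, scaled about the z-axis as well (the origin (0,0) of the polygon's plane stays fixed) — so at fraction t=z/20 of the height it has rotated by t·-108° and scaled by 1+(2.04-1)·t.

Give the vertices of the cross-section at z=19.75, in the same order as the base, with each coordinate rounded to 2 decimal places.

t = z/height = 19.75/20 = 0.9875
s = 1 + (scale-1)·z/height = 1 + (2.04-1)·19.75/20 = 2.027000
θ = twist·z/height = -108°·19.75/20 = -106.6500° = -1.861394 rad
cos θ = -0.286525, sin θ = -0.958073 (intermediates below are computed at full precision and shown rounded to 5 d.p.)
v1: (-3.5,-5) → rotate → (-3.78753,4.78588) → ×s → (-7.67732,9.70097) → (-7.68,9.70)
v2: (3,-1) → rotate → (-1.81765,-2.58769) → ×s → (-3.68437,-5.24526) → (-3.68,-5.25)
v3: (5,2) → rotate → (0.48352,-5.36341) → ×s → (0.98010,-10.87164) → (0.98,-10.87)
v4: (-1.5,5) → rotate → (5.22015,0.00449) → ×s → (10.58125,0.00909) → (10.58,0.01)
v5: (-3.5,-0.5) → rotate → (0.52380,3.49652) → ×s → (1.06174,7.08744) → (1.06,7.09)

Cross-section at z=19.75: (-7.68,9.70) (-3.68,-5.25) (0.98,-10.87) (10.58,0.01) (1.06,7.09)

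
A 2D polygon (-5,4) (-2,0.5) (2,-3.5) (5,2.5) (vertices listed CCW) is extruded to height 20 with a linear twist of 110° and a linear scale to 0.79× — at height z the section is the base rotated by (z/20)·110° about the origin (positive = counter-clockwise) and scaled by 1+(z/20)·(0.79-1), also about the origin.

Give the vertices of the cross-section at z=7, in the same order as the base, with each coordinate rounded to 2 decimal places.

t = z/height = 7/20 = 0.35
s = 1 + (scale-1)·z/height = 1 + (0.79-1)·7/20 = 0.926500
θ = twist·z/height = 110°·7/20 = 38.5000° = 0.671952 rad
cos θ = 0.782608, sin θ = 0.622515 (intermediates below are computed at full precision and shown rounded to 5 d.p.)
v1: (-5,4) → rotate → (-6.40310,0.01786) → ×s → (-5.93247,0.01655) → (-5.93,0.02)
v2: (-2,0.5) → rotate → (-1.87647,-0.85373) → ×s → (-1.73855,-0.79098) → (-1.74,-0.79)
v3: (2,-3.5) → rotate → (3.74402,-1.49410) → ×s → (3.46883,-1.38428) → (3.47,-1.38)
v4: (5,2.5) → rotate → (2.35675,5.06909) → ×s → (2.18353,4.69652) → (2.18,4.70)

Cross-section at z=7: (-5.93,0.02) (-1.74,-0.79) (3.47,-1.38) (2.18,4.70)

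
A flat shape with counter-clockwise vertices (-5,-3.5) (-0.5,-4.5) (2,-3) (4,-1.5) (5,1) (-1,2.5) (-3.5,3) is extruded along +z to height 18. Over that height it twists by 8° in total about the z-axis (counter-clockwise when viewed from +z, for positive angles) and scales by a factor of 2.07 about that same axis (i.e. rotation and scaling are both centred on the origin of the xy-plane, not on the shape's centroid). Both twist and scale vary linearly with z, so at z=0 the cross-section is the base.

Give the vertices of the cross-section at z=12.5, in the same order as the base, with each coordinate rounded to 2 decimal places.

t = z/height = 12.5/18 = 0.694444
s = 1 + (scale-1)·z/height = 1 + (2.07-1)·12.5/18 = 1.743056
θ = twist·z/height = 8°·12.5/18 = 5.5556° = 0.096963 rad
cos θ = 0.995303, sin θ = 0.096811 (intermediates below are computed at full precision and shown rounded to 5 d.p.)
v1: (-5,-3.5) → rotate → (-4.63768,-3.96761) → ×s → (-8.08373,-6.91577) → (-8.08,-6.92)
v2: (-0.5,-4.5) → rotate → (-0.06200,-4.52727) → ×s → (-0.10807,-7.89128) → (-0.11,-7.89)
v3: (2,-3) → rotate → (2.28104,-2.79229) → ×s → (3.97598,-4.86711) → (3.98,-4.87)
v4: (4,-1.5) → rotate → (4.12643,-1.10571) → ×s → (7.19259,-1.92732) → (7.19,-1.93)
v5: (5,1) → rotate → (4.87970,1.47936) → ×s → (8.50559,2.57860) → (8.51,2.58)
v6: (-1,2.5) → rotate → (-1.23733,2.39145) → ×s → (-2.15673,4.16842) → (-2.16,4.17)
v7: (-3.5,3) → rotate → (-3.77399,2.64707) → ×s → (-6.57828,4.61399) → (-6.58,4.61)

Cross-section at z=12.5: (-8.08,-6.92) (-0.11,-7.89) (3.98,-4.87) (7.19,-1.93) (8.51,2.58) (-2.16,4.17) (-6.58,4.61)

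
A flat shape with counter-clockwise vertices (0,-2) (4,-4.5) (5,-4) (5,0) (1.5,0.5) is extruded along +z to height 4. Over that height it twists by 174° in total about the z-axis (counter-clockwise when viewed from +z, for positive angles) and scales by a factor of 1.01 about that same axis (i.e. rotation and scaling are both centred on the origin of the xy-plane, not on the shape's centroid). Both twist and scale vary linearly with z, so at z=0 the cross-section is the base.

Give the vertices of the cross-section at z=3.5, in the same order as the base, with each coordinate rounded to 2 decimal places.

Cross-section at z=3.5: (0.94,1.79) (-1.46,5.90) (-2.58,5.92) (-4.46,2.35) (-1.57,0.26)

t = z/height = 3.5/4 = 0.875
s = 1 + (scale-1)·z/height = 1 + (1.01-1)·3.5/4 = 1.008750
θ = twist·z/height = 174°·3.5/4 = 152.2500° = 2.657264 rad
cos θ = -0.884988, sin θ = 0.465615 (intermediates below are computed at full precision and shown rounded to 5 d.p.)
v1: (0,-2) → rotate → (0.93123,1.76998) → ×s → (0.93938,1.78546) → (0.94,1.79)
v2: (4,-4.5) → rotate → (-1.44469,5.84490) → ×s → (-1.45733,5.89605) → (-1.46,5.90)
v3: (5,-4) → rotate → (-2.56248,5.86802) → ×s → (-2.58490,5.91937) → (-2.58,5.92)
v4: (5,0) → rotate → (-4.42494,2.32807) → ×s → (-4.46366,2.34844) → (-4.46,2.35)
v5: (1.5,0.5) → rotate → (-1.56029,0.25593) → ×s → (-1.57394,0.25817) → (-1.57,0.26)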